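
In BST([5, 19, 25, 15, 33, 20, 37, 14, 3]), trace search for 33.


BST root = 5
Search for 33: compare at each node
Path: [5, 19, 25, 33]


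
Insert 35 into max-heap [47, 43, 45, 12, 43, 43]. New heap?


Append 35: [47, 43, 45, 12, 43, 43, 35]
Bubble up: no swaps needed
Result: [47, 43, 45, 12, 43, 43, 35]


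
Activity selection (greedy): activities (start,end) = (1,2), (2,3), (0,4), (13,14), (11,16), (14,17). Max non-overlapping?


Greedy: pick earliest-ending, then skip overlaps.
Selected (4 activities): [(1, 2), (2, 3), (13, 14), (14, 17)]


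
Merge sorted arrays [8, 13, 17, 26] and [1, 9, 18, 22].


Compare heads, take smaller each step.
Merged: [1, 8, 9, 13, 17, 18, 22, 26]


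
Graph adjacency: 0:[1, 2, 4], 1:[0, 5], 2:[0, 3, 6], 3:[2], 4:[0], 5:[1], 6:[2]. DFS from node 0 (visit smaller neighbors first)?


DFS stack-based: start with [0]
Visit order: [0, 1, 5, 2, 3, 6, 4]


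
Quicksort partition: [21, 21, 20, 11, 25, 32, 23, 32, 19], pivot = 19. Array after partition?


Elements <= 19 go left of pivot.
Result: [11, 19, 20, 21, 25, 32, 23, 32, 21], pivot at index 1


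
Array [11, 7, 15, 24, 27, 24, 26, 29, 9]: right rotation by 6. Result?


Right rotate by 6: [24, 27, 24, 26, 29, 9, 11, 7, 15]


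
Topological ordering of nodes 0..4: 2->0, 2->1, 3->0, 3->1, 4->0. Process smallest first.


Kahn's algorithm, process smallest node first
Order: [2, 3, 1, 4, 0]


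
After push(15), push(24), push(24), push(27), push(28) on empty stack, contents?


push(15) -> [15]
push(24) -> [15, 24]
push(24) -> [15, 24, 24]
push(27) -> [15, 24, 24, 27]
push(28) -> [15, 24, 24, 27, 28]
Final stack (bottom to top): [15, 24, 24, 27, 28]


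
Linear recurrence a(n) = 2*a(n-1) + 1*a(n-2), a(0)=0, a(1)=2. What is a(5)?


Build bottom-up:
...a(3)=10, a(4)=24, a(5)=2*24+1*10=58


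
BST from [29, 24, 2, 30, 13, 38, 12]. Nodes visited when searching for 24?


BST root = 29
Search for 24: compare at each node
Path: [29, 24]


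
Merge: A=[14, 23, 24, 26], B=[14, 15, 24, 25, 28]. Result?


Compare heads, take smaller each step.
Merged: [14, 14, 15, 23, 24, 24, 25, 26, 28]


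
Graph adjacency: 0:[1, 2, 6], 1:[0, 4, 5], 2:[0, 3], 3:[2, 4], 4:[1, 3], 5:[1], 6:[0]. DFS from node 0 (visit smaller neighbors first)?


DFS stack-based: start with [0]
Visit order: [0, 1, 4, 3, 2, 5, 6]


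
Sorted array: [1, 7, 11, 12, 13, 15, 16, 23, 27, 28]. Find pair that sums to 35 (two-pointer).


Two pointers: lo=0, hi=9
Found pair: (7, 28) summing to 35


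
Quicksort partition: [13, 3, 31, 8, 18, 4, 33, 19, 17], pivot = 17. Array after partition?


Elements <= 17 go left of pivot.
Result: [13, 3, 8, 4, 17, 31, 33, 19, 18], pivot at index 4


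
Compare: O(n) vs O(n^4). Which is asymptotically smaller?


linear grows slower than quartic
O(n) is asymptotically smaller; O(n^4) grows faster


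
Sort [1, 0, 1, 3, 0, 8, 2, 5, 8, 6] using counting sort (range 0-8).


Count array: [2, 2, 1, 1, 0, 1, 1, 0, 2]
Reconstruct: [0, 0, 1, 1, 2, 3, 5, 6, 8, 8]


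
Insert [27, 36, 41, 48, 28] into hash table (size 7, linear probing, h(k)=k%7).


Insertions: 27->slot 6; 36->slot 1; 41->slot 0; 48->slot 2; 28->slot 3
Table: [41, 36, 48, 28, None, None, 27]


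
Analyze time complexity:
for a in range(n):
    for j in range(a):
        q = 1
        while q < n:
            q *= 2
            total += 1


Per nesting level: O(n) * O(n) [triangular over a] * O(log n) = O(n^2 log n)
Complexity: O(n^2 log n)


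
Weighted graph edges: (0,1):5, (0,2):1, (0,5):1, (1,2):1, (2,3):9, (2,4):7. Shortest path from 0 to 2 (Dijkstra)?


Dijkstra from 0:
Distances: {0: 0, 1: 2, 2: 1, 3: 10, 4: 8, 5: 1}
Shortest distance to 2 = 1, path = [0, 2]


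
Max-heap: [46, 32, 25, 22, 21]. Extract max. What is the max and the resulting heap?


Max = 46
Replace root with last, heapify down
Resulting heap: [32, 22, 25, 21]


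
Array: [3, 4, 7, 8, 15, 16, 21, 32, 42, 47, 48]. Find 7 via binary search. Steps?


Search for 7:
[0,10] mid=5 arr[5]=16
[0,4] mid=2 arr[2]=7
Total: 2 comparisons


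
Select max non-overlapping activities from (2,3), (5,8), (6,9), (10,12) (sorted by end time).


Greedy: pick earliest-ending, then skip overlaps.
Selected (3 activities): [(2, 3), (5, 8), (10, 12)]


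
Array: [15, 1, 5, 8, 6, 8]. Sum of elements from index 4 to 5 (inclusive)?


Prefix sums: [0, 15, 16, 21, 29, 35, 43]
Sum[4..5] = prefix[6] - prefix[4] = 43 - 29 = 14


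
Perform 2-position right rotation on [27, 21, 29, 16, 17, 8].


Right rotate by 2: [17, 8, 27, 21, 29, 16]


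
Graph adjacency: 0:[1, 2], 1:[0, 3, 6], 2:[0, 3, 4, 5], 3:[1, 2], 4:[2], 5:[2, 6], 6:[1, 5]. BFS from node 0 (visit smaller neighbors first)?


BFS queue: start with [0]
Visit order: [0, 1, 2, 3, 6, 4, 5]


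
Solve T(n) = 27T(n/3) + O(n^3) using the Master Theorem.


a=27, b=3, c=3. log_3(27)=3 = c=3. Case 2: O(n^c log n) = O(n^3 log n)
Complexity: O(n^3 log n)


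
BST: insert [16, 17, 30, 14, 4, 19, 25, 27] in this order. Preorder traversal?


Root = 16; build tree by BST insertion.
Preorder traversal: [16, 14, 4, 17, 30, 19, 25, 27]


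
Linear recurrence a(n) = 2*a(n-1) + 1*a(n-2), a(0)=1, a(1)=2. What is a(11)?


Build bottom-up:
...a(9)=2378, a(10)=5741, a(11)=2*5741+1*2378=13860


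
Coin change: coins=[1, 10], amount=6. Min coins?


dp[0]=0; dp[i]=1+min(dp[i-c] for c in coins)
...dp[1]=1, dp[2]=2, dp[3]=3, dp[4]=4, dp[5]=5, dp[6]=6
Minimum coins for 6 = 6


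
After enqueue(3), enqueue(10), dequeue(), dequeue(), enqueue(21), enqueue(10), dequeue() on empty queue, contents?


enqueue(3) -> [3]
enqueue(10) -> [3, 10]
dequeue() returns 3 -> [10]
dequeue() returns 10 -> []
enqueue(21) -> [21]
enqueue(10) -> [21, 10]
dequeue() returns 21 -> [10]
Final queue (front to back): [10]


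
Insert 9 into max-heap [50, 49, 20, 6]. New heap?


Append 9: [50, 49, 20, 6, 9]
Bubble up: no swaps needed
Result: [50, 49, 20, 6, 9]


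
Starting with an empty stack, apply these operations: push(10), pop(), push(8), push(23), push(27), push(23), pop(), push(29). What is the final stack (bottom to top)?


push(10) -> [10]
pop() returns 10 -> []
push(8) -> [8]
push(23) -> [8, 23]
push(27) -> [8, 23, 27]
push(23) -> [8, 23, 27, 23]
pop() returns 23 -> [8, 23, 27]
push(29) -> [8, 23, 27, 29]
Final stack (bottom to top): [8, 23, 27, 29]


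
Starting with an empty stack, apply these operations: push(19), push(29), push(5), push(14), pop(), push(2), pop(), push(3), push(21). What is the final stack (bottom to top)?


push(19) -> [19]
push(29) -> [19, 29]
push(5) -> [19, 29, 5]
push(14) -> [19, 29, 5, 14]
pop() returns 14 -> [19, 29, 5]
push(2) -> [19, 29, 5, 2]
pop() returns 2 -> [19, 29, 5]
push(3) -> [19, 29, 5, 3]
push(21) -> [19, 29, 5, 3, 21]
Final stack (bottom to top): [19, 29, 5, 3, 21]


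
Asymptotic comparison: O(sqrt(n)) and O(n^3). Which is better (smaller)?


sublinear grows slower than cubic
O(sqrt(n)) is asymptotically smaller; O(n^3) grows faster


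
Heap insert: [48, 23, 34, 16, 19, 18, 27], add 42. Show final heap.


Append 42: [48, 23, 34, 16, 19, 18, 27, 42]
Bubble up: swap idx 7(42) with idx 3(16); swap idx 3(42) with idx 1(23)
Result: [48, 42, 34, 23, 19, 18, 27, 16]


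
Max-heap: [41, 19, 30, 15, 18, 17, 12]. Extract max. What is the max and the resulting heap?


Max = 41
Replace root with last, heapify down
Resulting heap: [30, 19, 17, 15, 18, 12]


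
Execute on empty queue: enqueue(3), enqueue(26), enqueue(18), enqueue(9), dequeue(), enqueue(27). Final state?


enqueue(3) -> [3]
enqueue(26) -> [3, 26]
enqueue(18) -> [3, 26, 18]
enqueue(9) -> [3, 26, 18, 9]
dequeue() returns 3 -> [26, 18, 9]
enqueue(27) -> [26, 18, 9, 27]
Final queue (front to back): [26, 18, 9, 27]


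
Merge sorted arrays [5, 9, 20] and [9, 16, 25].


Compare heads, take smaller each step.
Merged: [5, 9, 9, 16, 20, 25]


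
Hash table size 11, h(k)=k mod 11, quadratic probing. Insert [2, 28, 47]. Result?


Insertions: 2->slot 2; 28->slot 6; 47->slot 3
Table: [None, None, 2, 47, None, None, 28, None, None, None, None]


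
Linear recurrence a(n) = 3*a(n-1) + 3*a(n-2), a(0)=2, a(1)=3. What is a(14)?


Build bottom-up:
...a(12)=8819442, a(13)=33437043, a(14)=3*33437043+3*8819442=126769455


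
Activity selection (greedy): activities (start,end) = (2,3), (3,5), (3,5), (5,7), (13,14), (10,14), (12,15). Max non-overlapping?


Greedy: pick earliest-ending, then skip overlaps.
Selected (4 activities): [(2, 3), (3, 5), (5, 7), (13, 14)]


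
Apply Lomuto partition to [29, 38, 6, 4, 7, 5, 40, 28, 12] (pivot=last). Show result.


Elements <= 12 go left of pivot.
Result: [6, 4, 7, 5, 12, 38, 40, 28, 29], pivot at index 4


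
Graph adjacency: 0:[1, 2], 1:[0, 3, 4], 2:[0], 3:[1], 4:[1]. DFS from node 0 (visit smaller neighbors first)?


DFS stack-based: start with [0]
Visit order: [0, 1, 3, 4, 2]


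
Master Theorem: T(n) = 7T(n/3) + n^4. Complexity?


a=7, b=3, c=4. log_3(7)=1.771 < c=4. Case 3: O(n^c) = O(n^4)
Complexity: O(n^4)


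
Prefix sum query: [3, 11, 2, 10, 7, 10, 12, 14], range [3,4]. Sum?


Prefix sums: [0, 3, 14, 16, 26, 33, 43, 55, 69]
Sum[3..4] = prefix[5] - prefix[3] = 33 - 16 = 17


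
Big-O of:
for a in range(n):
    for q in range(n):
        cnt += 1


Per nesting level: O(n) * O(n) = O(n^2)
Complexity: O(n^2)


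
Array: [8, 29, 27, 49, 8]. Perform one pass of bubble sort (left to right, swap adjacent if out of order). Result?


After one pass: [8, 27, 29, 8, 49]


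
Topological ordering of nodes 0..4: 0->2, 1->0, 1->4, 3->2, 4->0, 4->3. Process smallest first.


Kahn's algorithm, process smallest node first
Order: [1, 4, 0, 3, 2]


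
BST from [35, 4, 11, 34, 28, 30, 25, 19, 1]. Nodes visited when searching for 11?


BST root = 35
Search for 11: compare at each node
Path: [35, 4, 11]


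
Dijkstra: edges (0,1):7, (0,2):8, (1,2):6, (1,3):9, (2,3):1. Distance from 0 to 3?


Dijkstra from 0:
Distances: {0: 0, 1: 7, 2: 8, 3: 9}
Shortest distance to 3 = 9, path = [0, 2, 3]


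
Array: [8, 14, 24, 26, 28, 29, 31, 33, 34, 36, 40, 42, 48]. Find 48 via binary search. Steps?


Search for 48:
[0,12] mid=6 arr[6]=31
[7,12] mid=9 arr[9]=36
[10,12] mid=11 arr[11]=42
[12,12] mid=12 arr[12]=48
Total: 4 comparisons


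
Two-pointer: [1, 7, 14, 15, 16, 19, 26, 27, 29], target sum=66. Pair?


Two pointers: lo=0, hi=8
No pair sums to 66


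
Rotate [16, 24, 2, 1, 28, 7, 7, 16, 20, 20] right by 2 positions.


Right rotate by 2: [20, 20, 16, 24, 2, 1, 28, 7, 7, 16]


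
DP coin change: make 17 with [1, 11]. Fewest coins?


dp[0]=0; dp[i]=1+min(dp[i-c] for c in coins)
...dp[12]=2, dp[13]=3, dp[14]=4, dp[15]=5, dp[16]=6, dp[17]=7
Minimum coins for 17 = 7


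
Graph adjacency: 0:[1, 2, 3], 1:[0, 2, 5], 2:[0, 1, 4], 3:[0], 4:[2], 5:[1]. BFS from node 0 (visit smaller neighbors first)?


BFS queue: start with [0]
Visit order: [0, 1, 2, 3, 5, 4]


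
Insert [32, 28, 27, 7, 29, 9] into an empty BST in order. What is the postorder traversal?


Root = 32; build tree by BST insertion.
Postorder traversal: [9, 7, 27, 29, 28, 32]


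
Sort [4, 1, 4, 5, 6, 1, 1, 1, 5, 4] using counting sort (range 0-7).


Count array: [0, 4, 0, 0, 3, 2, 1, 0]
Reconstruct: [1, 1, 1, 1, 4, 4, 4, 5, 5, 6]


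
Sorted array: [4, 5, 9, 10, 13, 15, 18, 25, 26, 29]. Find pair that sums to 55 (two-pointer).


Two pointers: lo=0, hi=9
Found pair: (26, 29) summing to 55


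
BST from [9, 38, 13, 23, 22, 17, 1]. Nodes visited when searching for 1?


BST root = 9
Search for 1: compare at each node
Path: [9, 1]


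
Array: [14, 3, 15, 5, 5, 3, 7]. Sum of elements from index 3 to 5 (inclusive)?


Prefix sums: [0, 14, 17, 32, 37, 42, 45, 52]
Sum[3..5] = prefix[6] - prefix[3] = 45 - 32 = 13


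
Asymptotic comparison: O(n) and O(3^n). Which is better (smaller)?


linear grows slower than exponential (base 3)
O(n) is asymptotically smaller; O(3^n) grows faster


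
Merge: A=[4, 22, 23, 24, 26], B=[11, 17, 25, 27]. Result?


Compare heads, take smaller each step.
Merged: [4, 11, 17, 22, 23, 24, 25, 26, 27]


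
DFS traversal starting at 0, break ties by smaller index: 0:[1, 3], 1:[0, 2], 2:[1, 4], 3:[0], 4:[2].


DFS stack-based: start with [0]
Visit order: [0, 1, 2, 4, 3]


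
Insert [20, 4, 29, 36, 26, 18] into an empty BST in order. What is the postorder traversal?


Root = 20; build tree by BST insertion.
Postorder traversal: [18, 4, 26, 36, 29, 20]


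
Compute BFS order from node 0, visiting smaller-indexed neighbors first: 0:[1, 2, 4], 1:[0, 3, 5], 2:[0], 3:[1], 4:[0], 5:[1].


BFS queue: start with [0]
Visit order: [0, 1, 2, 4, 3, 5]


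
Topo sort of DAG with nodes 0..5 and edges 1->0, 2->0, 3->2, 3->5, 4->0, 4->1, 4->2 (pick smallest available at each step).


Kahn's algorithm, process smallest node first
Order: [3, 4, 1, 2, 0, 5]


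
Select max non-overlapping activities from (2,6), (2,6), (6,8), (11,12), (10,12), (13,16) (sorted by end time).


Greedy: pick earliest-ending, then skip overlaps.
Selected (4 activities): [(2, 6), (6, 8), (11, 12), (13, 16)]


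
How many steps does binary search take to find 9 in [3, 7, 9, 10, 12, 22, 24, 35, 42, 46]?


Search for 9:
[0,9] mid=4 arr[4]=12
[0,3] mid=1 arr[1]=7
[2,3] mid=2 arr[2]=9
Total: 3 comparisons


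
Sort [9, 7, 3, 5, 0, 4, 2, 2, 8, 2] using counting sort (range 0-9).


Count array: [1, 0, 3, 1, 1, 1, 0, 1, 1, 1]
Reconstruct: [0, 2, 2, 2, 3, 4, 5, 7, 8, 9]


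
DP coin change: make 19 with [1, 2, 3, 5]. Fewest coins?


dp[0]=0; dp[i]=1+min(dp[i-c] for c in coins)
...dp[14]=4, dp[15]=3, dp[16]=4, dp[17]=4, dp[18]=4, dp[19]=5
Minimum coins for 19 = 5


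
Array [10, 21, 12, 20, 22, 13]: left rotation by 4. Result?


Left rotate by 4: [22, 13, 10, 21, 12, 20]


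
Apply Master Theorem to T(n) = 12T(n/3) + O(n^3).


a=12, b=3, c=3. log_3(12)=2.262 < c=3. Case 3: O(n^c) = O(n^3)
Complexity: O(n^3)


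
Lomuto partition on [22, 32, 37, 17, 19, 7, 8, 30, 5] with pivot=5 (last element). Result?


Elements <= 5 go left of pivot.
Result: [5, 32, 37, 17, 19, 7, 8, 30, 22], pivot at index 0


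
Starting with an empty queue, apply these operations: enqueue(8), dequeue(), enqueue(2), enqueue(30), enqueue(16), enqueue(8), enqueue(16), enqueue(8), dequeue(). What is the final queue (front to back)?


enqueue(8) -> [8]
dequeue() returns 8 -> []
enqueue(2) -> [2]
enqueue(30) -> [2, 30]
enqueue(16) -> [2, 30, 16]
enqueue(8) -> [2, 30, 16, 8]
enqueue(16) -> [2, 30, 16, 8, 16]
enqueue(8) -> [2, 30, 16, 8, 16, 8]
dequeue() returns 2 -> [30, 16, 8, 16, 8]
Final queue (front to back): [30, 16, 8, 16, 8]


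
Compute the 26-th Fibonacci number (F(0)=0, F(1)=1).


F(n)=F(n-1)+F(n-2)
...F(24)=46368, F(25)=75025, F(26)=121393


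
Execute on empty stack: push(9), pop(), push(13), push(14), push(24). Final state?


push(9) -> [9]
pop() returns 9 -> []
push(13) -> [13]
push(14) -> [13, 14]
push(24) -> [13, 14, 24]
Final stack (bottom to top): [13, 14, 24]


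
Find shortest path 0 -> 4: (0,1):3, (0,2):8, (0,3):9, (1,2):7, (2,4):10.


Dijkstra from 0:
Distances: {0: 0, 1: 3, 2: 8, 3: 9, 4: 18}
Shortest distance to 4 = 18, path = [0, 2, 4]


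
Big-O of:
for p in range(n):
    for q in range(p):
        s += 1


Per nesting level: O(n) * O(n) [triangular over p] = O(n^2)
Complexity: O(n^2)


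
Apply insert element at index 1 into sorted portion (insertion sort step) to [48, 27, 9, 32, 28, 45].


After one pass: [27, 48, 9, 32, 28, 45]


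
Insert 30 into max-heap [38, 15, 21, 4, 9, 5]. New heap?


Append 30: [38, 15, 21, 4, 9, 5, 30]
Bubble up: swap idx 6(30) with idx 2(21)
Result: [38, 15, 30, 4, 9, 5, 21]


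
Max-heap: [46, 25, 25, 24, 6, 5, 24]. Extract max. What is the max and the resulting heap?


Max = 46
Replace root with last, heapify down
Resulting heap: [25, 24, 25, 24, 6, 5]


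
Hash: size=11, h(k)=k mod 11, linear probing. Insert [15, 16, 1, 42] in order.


Insertions: 15->slot 4; 16->slot 5; 1->slot 1; 42->slot 9
Table: [None, 1, None, None, 15, 16, None, None, None, 42, None]


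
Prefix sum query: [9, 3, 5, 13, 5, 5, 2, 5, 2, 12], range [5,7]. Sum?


Prefix sums: [0, 9, 12, 17, 30, 35, 40, 42, 47, 49, 61]
Sum[5..7] = prefix[8] - prefix[5] = 47 - 35 = 12


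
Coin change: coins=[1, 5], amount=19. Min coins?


dp[0]=0; dp[i]=1+min(dp[i-c] for c in coins)
...dp[14]=6, dp[15]=3, dp[16]=4, dp[17]=5, dp[18]=6, dp[19]=7
Minimum coins for 19 = 7


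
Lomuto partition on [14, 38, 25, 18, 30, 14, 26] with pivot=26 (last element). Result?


Elements <= 26 go left of pivot.
Result: [14, 25, 18, 14, 26, 38, 30], pivot at index 4


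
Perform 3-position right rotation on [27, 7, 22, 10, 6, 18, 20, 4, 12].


Right rotate by 3: [20, 4, 12, 27, 7, 22, 10, 6, 18]


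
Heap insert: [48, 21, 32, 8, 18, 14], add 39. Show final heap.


Append 39: [48, 21, 32, 8, 18, 14, 39]
Bubble up: swap idx 6(39) with idx 2(32)
Result: [48, 21, 39, 8, 18, 14, 32]


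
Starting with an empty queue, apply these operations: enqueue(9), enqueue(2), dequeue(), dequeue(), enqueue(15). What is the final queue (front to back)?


enqueue(9) -> [9]
enqueue(2) -> [9, 2]
dequeue() returns 9 -> [2]
dequeue() returns 2 -> []
enqueue(15) -> [15]
Final queue (front to back): [15]


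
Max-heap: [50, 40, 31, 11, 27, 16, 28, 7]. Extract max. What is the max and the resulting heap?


Max = 50
Replace root with last, heapify down
Resulting heap: [40, 27, 31, 11, 7, 16, 28]


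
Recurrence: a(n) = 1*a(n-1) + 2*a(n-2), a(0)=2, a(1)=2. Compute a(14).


Build bottom-up:
...a(12)=5462, a(13)=10922, a(14)=1*10922+2*5462=21846


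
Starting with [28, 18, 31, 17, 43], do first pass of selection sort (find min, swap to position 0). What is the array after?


After one pass: [17, 18, 31, 28, 43]


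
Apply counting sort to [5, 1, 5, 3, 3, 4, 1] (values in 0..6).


Count array: [0, 2, 0, 2, 1, 2, 0]
Reconstruct: [1, 1, 3, 3, 4, 5, 5]


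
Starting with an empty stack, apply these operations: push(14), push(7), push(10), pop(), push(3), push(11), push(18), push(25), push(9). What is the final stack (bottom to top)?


push(14) -> [14]
push(7) -> [14, 7]
push(10) -> [14, 7, 10]
pop() returns 10 -> [14, 7]
push(3) -> [14, 7, 3]
push(11) -> [14, 7, 3, 11]
push(18) -> [14, 7, 3, 11, 18]
push(25) -> [14, 7, 3, 11, 18, 25]
push(9) -> [14, 7, 3, 11, 18, 25, 9]
Final stack (bottom to top): [14, 7, 3, 11, 18, 25, 9]


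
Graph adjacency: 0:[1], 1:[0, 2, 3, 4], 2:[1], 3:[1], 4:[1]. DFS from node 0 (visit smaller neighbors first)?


DFS stack-based: start with [0]
Visit order: [0, 1, 2, 3, 4]


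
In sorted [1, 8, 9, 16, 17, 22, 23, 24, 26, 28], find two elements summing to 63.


Two pointers: lo=0, hi=9
No pair sums to 63


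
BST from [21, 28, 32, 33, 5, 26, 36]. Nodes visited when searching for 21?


BST root = 21
Search for 21: compare at each node
Path: [21]


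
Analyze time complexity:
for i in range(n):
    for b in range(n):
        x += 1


Per nesting level: O(n) * O(n) = O(n^2)
Complexity: O(n^2)


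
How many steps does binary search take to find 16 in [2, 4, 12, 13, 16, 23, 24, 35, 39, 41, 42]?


Search for 16:
[0,10] mid=5 arr[5]=23
[0,4] mid=2 arr[2]=12
[3,4] mid=3 arr[3]=13
[4,4] mid=4 arr[4]=16
Total: 4 comparisons


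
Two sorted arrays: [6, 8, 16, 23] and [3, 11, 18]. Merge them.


Compare heads, take smaller each step.
Merged: [3, 6, 8, 11, 16, 18, 23]


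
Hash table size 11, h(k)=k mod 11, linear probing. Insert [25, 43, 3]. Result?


Insertions: 25->slot 3; 43->slot 10; 3->slot 4
Table: [None, None, None, 25, 3, None, None, None, None, None, 43]


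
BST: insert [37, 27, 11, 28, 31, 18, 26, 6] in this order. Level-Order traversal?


Root = 37; build tree by BST insertion.
Level-Order traversal: [37, 27, 11, 28, 6, 18, 31, 26]


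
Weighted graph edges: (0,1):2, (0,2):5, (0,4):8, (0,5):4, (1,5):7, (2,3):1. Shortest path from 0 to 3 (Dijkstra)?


Dijkstra from 0:
Distances: {0: 0, 1: 2, 2: 5, 3: 6, 4: 8, 5: 4}
Shortest distance to 3 = 6, path = [0, 2, 3]


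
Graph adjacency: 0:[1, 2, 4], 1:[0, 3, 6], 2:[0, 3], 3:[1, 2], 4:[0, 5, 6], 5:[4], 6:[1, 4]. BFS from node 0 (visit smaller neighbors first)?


BFS queue: start with [0]
Visit order: [0, 1, 2, 4, 3, 6, 5]


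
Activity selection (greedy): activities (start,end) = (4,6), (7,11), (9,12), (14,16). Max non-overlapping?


Greedy: pick earliest-ending, then skip overlaps.
Selected (3 activities): [(4, 6), (7, 11), (14, 16)]


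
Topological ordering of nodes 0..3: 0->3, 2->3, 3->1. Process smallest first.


Kahn's algorithm, process smallest node first
Order: [0, 2, 3, 1]


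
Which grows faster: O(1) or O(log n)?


constant grows slower than logarithmic
O(1) is asymptotically smaller; O(log n) grows faster


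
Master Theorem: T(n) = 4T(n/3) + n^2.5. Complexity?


a=4, b=3, c=2.5. log_3(4)=1.262 < c=2.5. Case 3: O(n^c) = O(n^2.500)
Complexity: O(n^2.500)


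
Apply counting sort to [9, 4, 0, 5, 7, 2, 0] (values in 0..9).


Count array: [2, 0, 1, 0, 1, 1, 0, 1, 0, 1]
Reconstruct: [0, 0, 2, 4, 5, 7, 9]


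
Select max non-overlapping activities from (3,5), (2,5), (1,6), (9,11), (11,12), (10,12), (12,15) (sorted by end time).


Greedy: pick earliest-ending, then skip overlaps.
Selected (4 activities): [(3, 5), (9, 11), (11, 12), (12, 15)]


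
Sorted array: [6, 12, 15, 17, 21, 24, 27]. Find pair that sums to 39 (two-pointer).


Two pointers: lo=0, hi=6
Found pair: (12, 27) summing to 39


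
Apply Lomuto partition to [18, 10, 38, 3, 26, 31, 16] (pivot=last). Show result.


Elements <= 16 go left of pivot.
Result: [10, 3, 16, 18, 26, 31, 38], pivot at index 2


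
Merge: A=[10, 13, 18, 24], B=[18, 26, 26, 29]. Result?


Compare heads, take smaller each step.
Merged: [10, 13, 18, 18, 24, 26, 26, 29]


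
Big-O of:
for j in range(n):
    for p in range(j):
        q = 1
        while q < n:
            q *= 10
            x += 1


Per nesting level: O(n) * O(n) [triangular over j] * O(log n) = O(n^2 log n)
Complexity: O(n^2 log n)


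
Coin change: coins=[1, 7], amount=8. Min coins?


dp[0]=0; dp[i]=1+min(dp[i-c] for c in coins)
...dp[3]=3, dp[4]=4, dp[5]=5, dp[6]=6, dp[7]=1, dp[8]=2
Minimum coins for 8 = 2


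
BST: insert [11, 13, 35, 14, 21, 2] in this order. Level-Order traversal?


Root = 11; build tree by BST insertion.
Level-Order traversal: [11, 2, 13, 35, 14, 21]


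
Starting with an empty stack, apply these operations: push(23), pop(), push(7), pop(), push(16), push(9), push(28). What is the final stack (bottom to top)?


push(23) -> [23]
pop() returns 23 -> []
push(7) -> [7]
pop() returns 7 -> []
push(16) -> [16]
push(9) -> [16, 9]
push(28) -> [16, 9, 28]
Final stack (bottom to top): [16, 9, 28]


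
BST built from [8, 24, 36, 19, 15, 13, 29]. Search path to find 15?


BST root = 8
Search for 15: compare at each node
Path: [8, 24, 19, 15]


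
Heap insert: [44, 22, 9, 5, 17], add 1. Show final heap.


Append 1: [44, 22, 9, 5, 17, 1]
Bubble up: no swaps needed
Result: [44, 22, 9, 5, 17, 1]


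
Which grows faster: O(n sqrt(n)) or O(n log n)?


linearithmic grows slower than n^1.5
O(n log n) is asymptotically smaller; O(n sqrt(n)) grows faster


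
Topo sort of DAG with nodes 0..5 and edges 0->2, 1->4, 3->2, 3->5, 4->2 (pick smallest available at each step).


Kahn's algorithm, process smallest node first
Order: [0, 1, 3, 4, 2, 5]


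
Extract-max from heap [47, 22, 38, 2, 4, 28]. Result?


Max = 47
Replace root with last, heapify down
Resulting heap: [38, 22, 28, 2, 4]


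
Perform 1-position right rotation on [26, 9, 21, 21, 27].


Right rotate by 1: [27, 26, 9, 21, 21]


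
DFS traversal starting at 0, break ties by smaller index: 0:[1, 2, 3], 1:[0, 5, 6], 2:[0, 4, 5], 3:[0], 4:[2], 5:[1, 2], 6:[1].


DFS stack-based: start with [0]
Visit order: [0, 1, 5, 2, 4, 6, 3]


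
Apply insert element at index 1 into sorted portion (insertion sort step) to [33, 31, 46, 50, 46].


After one pass: [31, 33, 46, 50, 46]


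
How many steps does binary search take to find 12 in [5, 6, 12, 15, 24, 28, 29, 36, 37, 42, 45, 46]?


Search for 12:
[0,11] mid=5 arr[5]=28
[0,4] mid=2 arr[2]=12
Total: 2 comparisons


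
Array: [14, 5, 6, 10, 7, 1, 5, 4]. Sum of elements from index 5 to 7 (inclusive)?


Prefix sums: [0, 14, 19, 25, 35, 42, 43, 48, 52]
Sum[5..7] = prefix[8] - prefix[5] = 52 - 42 = 10


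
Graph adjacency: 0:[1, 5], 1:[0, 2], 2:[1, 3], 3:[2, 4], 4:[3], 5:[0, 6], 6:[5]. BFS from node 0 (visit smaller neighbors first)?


BFS queue: start with [0]
Visit order: [0, 1, 5, 2, 6, 3, 4]


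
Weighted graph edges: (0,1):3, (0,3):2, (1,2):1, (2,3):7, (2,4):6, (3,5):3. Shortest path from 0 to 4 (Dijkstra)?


Dijkstra from 0:
Distances: {0: 0, 1: 3, 2: 4, 3: 2, 4: 10, 5: 5}
Shortest distance to 4 = 10, path = [0, 1, 2, 4]


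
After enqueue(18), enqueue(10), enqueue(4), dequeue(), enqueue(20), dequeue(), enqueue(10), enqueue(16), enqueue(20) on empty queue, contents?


enqueue(18) -> [18]
enqueue(10) -> [18, 10]
enqueue(4) -> [18, 10, 4]
dequeue() returns 18 -> [10, 4]
enqueue(20) -> [10, 4, 20]
dequeue() returns 10 -> [4, 20]
enqueue(10) -> [4, 20, 10]
enqueue(16) -> [4, 20, 10, 16]
enqueue(20) -> [4, 20, 10, 16, 20]
Final queue (front to back): [4, 20, 10, 16, 20]


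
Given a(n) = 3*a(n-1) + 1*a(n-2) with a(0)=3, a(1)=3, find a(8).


Build bottom-up:
...a(6)=1407, a(7)=4647, a(8)=3*4647+1*1407=15348


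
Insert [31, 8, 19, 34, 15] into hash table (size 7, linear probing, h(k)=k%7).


Insertions: 31->slot 3; 8->slot 1; 19->slot 5; 34->slot 6; 15->slot 2
Table: [None, 8, 15, 31, None, 19, 34]


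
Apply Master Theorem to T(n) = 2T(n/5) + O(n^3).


a=2, b=5, c=3. log_5(2)=0.431 < c=3. Case 3: O(n^c) = O(n^3)
Complexity: O(n^3)


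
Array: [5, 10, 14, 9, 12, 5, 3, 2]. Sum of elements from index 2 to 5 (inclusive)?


Prefix sums: [0, 5, 15, 29, 38, 50, 55, 58, 60]
Sum[2..5] = prefix[6] - prefix[2] = 55 - 15 = 40


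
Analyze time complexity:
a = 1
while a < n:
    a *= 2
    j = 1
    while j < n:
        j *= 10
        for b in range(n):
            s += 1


Per nesting level: O(log n) * O(log n) * O(n) = O(n (log n)^2)
Complexity: O(n (log n)^2)


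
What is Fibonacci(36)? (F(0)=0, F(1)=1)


F(n)=F(n-1)+F(n-2)
...F(34)=5702887, F(35)=9227465, F(36)=14930352


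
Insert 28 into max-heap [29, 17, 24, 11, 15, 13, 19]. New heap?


Append 28: [29, 17, 24, 11, 15, 13, 19, 28]
Bubble up: swap idx 7(28) with idx 3(11); swap idx 3(28) with idx 1(17)
Result: [29, 28, 24, 17, 15, 13, 19, 11]


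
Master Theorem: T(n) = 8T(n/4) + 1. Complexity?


a=8, b=4, c=0. log_4(8)=1.5 > c=0. Case 1: O(n^log_b(a)) = O(n^1.500)
Complexity: O(n^1.500)


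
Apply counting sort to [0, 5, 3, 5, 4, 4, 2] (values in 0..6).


Count array: [1, 0, 1, 1, 2, 2, 0]
Reconstruct: [0, 2, 3, 4, 4, 5, 5]


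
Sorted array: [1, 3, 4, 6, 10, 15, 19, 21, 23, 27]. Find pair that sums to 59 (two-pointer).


Two pointers: lo=0, hi=9
No pair sums to 59


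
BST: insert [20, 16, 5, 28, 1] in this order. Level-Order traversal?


Root = 20; build tree by BST insertion.
Level-Order traversal: [20, 16, 28, 5, 1]


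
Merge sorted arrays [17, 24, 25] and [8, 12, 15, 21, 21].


Compare heads, take smaller each step.
Merged: [8, 12, 15, 17, 21, 21, 24, 25]


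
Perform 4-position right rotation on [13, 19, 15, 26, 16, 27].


Right rotate by 4: [15, 26, 16, 27, 13, 19]


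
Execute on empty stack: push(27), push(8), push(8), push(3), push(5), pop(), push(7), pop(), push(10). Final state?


push(27) -> [27]
push(8) -> [27, 8]
push(8) -> [27, 8, 8]
push(3) -> [27, 8, 8, 3]
push(5) -> [27, 8, 8, 3, 5]
pop() returns 5 -> [27, 8, 8, 3]
push(7) -> [27, 8, 8, 3, 7]
pop() returns 7 -> [27, 8, 8, 3]
push(10) -> [27, 8, 8, 3, 10]
Final stack (bottom to top): [27, 8, 8, 3, 10]


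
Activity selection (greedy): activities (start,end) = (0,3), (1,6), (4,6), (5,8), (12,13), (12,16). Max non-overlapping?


Greedy: pick earliest-ending, then skip overlaps.
Selected (3 activities): [(0, 3), (4, 6), (12, 13)]


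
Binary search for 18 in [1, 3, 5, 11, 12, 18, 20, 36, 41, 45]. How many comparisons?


Search for 18:
[0,9] mid=4 arr[4]=12
[5,9] mid=7 arr[7]=36
[5,6] mid=5 arr[5]=18
Total: 3 comparisons


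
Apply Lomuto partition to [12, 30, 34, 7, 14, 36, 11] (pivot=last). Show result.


Elements <= 11 go left of pivot.
Result: [7, 11, 34, 12, 14, 36, 30], pivot at index 1


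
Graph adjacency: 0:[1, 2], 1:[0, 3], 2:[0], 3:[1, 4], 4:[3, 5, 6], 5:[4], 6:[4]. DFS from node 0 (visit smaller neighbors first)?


DFS stack-based: start with [0]
Visit order: [0, 1, 3, 4, 5, 6, 2]


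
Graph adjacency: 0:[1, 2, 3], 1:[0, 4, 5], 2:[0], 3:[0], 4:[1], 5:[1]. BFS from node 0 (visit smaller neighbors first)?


BFS queue: start with [0]
Visit order: [0, 1, 2, 3, 4, 5]


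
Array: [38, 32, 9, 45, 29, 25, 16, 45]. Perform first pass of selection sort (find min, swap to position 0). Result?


After one pass: [9, 32, 38, 45, 29, 25, 16, 45]


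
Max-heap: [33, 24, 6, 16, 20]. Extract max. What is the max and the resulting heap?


Max = 33
Replace root with last, heapify down
Resulting heap: [24, 20, 6, 16]


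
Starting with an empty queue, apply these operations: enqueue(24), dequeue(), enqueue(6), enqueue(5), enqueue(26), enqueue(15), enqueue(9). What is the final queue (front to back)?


enqueue(24) -> [24]
dequeue() returns 24 -> []
enqueue(6) -> [6]
enqueue(5) -> [6, 5]
enqueue(26) -> [6, 5, 26]
enqueue(15) -> [6, 5, 26, 15]
enqueue(9) -> [6, 5, 26, 15, 9]
Final queue (front to back): [6, 5, 26, 15, 9]


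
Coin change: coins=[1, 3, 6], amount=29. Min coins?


dp[0]=0; dp[i]=1+min(dp[i-c] for c in coins)
...dp[24]=4, dp[25]=5, dp[26]=6, dp[27]=5, dp[28]=6, dp[29]=7
Minimum coins for 29 = 7


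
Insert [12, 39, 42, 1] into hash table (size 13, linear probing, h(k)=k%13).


Insertions: 12->slot 12; 39->slot 0; 42->slot 3; 1->slot 1
Table: [39, 1, None, 42, None, None, None, None, None, None, None, None, 12]


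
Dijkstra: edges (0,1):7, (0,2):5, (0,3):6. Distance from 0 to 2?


Dijkstra from 0:
Distances: {0: 0, 1: 7, 2: 5, 3: 6}
Shortest distance to 2 = 5, path = [0, 2]


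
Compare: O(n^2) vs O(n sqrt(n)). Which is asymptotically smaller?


n^1.5 grows slower than quadratic
O(n sqrt(n)) is asymptotically smaller; O(n^2) grows faster


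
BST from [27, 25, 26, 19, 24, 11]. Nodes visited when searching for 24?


BST root = 27
Search for 24: compare at each node
Path: [27, 25, 19, 24]


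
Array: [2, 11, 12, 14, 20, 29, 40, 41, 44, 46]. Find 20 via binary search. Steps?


Search for 20:
[0,9] mid=4 arr[4]=20
Total: 1 comparisons


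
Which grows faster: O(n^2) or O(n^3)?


quadratic grows slower than cubic
O(n^2) is asymptotically smaller; O(n^3) grows faster


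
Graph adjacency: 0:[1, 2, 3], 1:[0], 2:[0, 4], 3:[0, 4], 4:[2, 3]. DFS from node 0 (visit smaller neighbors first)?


DFS stack-based: start with [0]
Visit order: [0, 1, 2, 4, 3]


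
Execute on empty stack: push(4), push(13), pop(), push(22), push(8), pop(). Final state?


push(4) -> [4]
push(13) -> [4, 13]
pop() returns 13 -> [4]
push(22) -> [4, 22]
push(8) -> [4, 22, 8]
pop() returns 8 -> [4, 22]
Final stack (bottom to top): [4, 22]


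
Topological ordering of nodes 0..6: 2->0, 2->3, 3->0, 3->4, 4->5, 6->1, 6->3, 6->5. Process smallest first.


Kahn's algorithm, process smallest node first
Order: [2, 6, 1, 3, 0, 4, 5]


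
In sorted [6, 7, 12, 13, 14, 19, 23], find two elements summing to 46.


Two pointers: lo=0, hi=6
No pair sums to 46


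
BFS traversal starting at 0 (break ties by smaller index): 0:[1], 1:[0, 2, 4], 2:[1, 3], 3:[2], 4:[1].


BFS queue: start with [0]
Visit order: [0, 1, 2, 4, 3]


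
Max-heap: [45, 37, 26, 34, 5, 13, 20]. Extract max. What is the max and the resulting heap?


Max = 45
Replace root with last, heapify down
Resulting heap: [37, 34, 26, 20, 5, 13]


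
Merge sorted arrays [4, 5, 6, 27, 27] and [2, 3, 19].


Compare heads, take smaller each step.
Merged: [2, 3, 4, 5, 6, 19, 27, 27]


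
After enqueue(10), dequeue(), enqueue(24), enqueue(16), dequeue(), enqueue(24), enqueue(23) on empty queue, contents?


enqueue(10) -> [10]
dequeue() returns 10 -> []
enqueue(24) -> [24]
enqueue(16) -> [24, 16]
dequeue() returns 24 -> [16]
enqueue(24) -> [16, 24]
enqueue(23) -> [16, 24, 23]
Final queue (front to back): [16, 24, 23]


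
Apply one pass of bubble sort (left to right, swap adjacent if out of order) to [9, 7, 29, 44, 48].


After one pass: [7, 9, 29, 44, 48]


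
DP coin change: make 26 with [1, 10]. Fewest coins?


dp[0]=0; dp[i]=1+min(dp[i-c] for c in coins)
...dp[21]=3, dp[22]=4, dp[23]=5, dp[24]=6, dp[25]=7, dp[26]=8
Minimum coins for 26 = 8


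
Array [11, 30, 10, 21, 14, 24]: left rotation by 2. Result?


Left rotate by 2: [10, 21, 14, 24, 11, 30]


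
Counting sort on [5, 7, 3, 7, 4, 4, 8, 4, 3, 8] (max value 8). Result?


Count array: [0, 0, 0, 2, 3, 1, 0, 2, 2]
Reconstruct: [3, 3, 4, 4, 4, 5, 7, 7, 8, 8]


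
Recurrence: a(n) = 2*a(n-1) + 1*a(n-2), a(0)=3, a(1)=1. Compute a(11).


Build bottom-up:
...a(9)=2209, a(10)=5333, a(11)=2*5333+1*2209=12875


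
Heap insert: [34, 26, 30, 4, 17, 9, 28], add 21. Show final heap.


Append 21: [34, 26, 30, 4, 17, 9, 28, 21]
Bubble up: swap idx 7(21) with idx 3(4)
Result: [34, 26, 30, 21, 17, 9, 28, 4]


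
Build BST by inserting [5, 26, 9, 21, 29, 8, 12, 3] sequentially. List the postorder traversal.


Root = 5; build tree by BST insertion.
Postorder traversal: [3, 8, 12, 21, 9, 29, 26, 5]


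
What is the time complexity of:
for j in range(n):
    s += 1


Per nesting level: O(n) = O(n)
Complexity: O(n)


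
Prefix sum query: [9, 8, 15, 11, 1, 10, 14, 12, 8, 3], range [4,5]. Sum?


Prefix sums: [0, 9, 17, 32, 43, 44, 54, 68, 80, 88, 91]
Sum[4..5] = prefix[6] - prefix[4] = 54 - 43 = 11


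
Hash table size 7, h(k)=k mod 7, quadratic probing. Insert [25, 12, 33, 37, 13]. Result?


Insertions: 25->slot 4; 12->slot 5; 33->slot 6; 37->slot 2; 13->slot 0
Table: [13, None, 37, None, 25, 12, 33]


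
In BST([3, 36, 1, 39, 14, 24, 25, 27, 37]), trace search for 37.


BST root = 3
Search for 37: compare at each node
Path: [3, 36, 39, 37]


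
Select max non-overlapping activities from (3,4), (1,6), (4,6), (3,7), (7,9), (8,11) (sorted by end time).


Greedy: pick earliest-ending, then skip overlaps.
Selected (3 activities): [(3, 4), (4, 6), (7, 9)]


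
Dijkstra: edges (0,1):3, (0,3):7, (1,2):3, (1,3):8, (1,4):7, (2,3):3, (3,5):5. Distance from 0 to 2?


Dijkstra from 0:
Distances: {0: 0, 1: 3, 2: 6, 3: 7, 4: 10, 5: 12}
Shortest distance to 2 = 6, path = [0, 1, 2]


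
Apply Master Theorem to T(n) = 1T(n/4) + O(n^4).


a=1, b=4, c=4. log_4(1)=0 < c=4. Case 3: O(n^c) = O(n^4)
Complexity: O(n^4)


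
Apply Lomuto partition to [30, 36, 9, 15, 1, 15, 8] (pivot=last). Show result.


Elements <= 8 go left of pivot.
Result: [1, 8, 9, 15, 30, 15, 36], pivot at index 1


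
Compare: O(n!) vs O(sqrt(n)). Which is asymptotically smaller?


sublinear grows slower than factorial
O(sqrt(n)) is asymptotically smaller; O(n!) grows faster


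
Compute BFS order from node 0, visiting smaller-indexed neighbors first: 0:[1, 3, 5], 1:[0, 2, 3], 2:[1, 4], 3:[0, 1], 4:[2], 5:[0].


BFS queue: start with [0]
Visit order: [0, 1, 3, 5, 2, 4]


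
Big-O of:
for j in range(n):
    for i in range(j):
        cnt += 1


Per nesting level: O(n) * O(n) [triangular over j] = O(n^2)
Complexity: O(n^2)


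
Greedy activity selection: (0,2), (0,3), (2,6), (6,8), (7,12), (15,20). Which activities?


Greedy: pick earliest-ending, then skip overlaps.
Selected (4 activities): [(0, 2), (2, 6), (6, 8), (15, 20)]


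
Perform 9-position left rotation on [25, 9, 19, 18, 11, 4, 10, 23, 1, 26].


Left rotate by 9: [26, 25, 9, 19, 18, 11, 4, 10, 23, 1]


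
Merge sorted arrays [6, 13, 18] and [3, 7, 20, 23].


Compare heads, take smaller each step.
Merged: [3, 6, 7, 13, 18, 20, 23]


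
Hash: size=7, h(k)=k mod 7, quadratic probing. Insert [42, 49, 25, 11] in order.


Insertions: 42->slot 0; 49->slot 1; 25->slot 4; 11->slot 5
Table: [42, 49, None, None, 25, 11, None]


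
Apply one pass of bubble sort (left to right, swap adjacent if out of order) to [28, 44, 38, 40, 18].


After one pass: [28, 38, 40, 18, 44]


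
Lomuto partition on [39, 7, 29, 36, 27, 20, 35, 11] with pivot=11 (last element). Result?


Elements <= 11 go left of pivot.
Result: [7, 11, 29, 36, 27, 20, 35, 39], pivot at index 1


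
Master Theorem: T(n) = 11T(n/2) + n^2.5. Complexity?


a=11, b=2, c=2.5. log_2(11)=3.459 > c=2.5. Case 1: O(n^log_b(a)) = O(n^3.459)
Complexity: O(n^3.459)


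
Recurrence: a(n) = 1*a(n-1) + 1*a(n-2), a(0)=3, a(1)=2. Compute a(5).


Build bottom-up:
...a(3)=7, a(4)=12, a(5)=1*12+1*7=19


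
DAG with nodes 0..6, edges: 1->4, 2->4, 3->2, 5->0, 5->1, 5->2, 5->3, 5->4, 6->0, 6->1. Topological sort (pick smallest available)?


Kahn's algorithm, process smallest node first
Order: [5, 3, 2, 6, 0, 1, 4]


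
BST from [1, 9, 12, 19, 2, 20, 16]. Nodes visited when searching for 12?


BST root = 1
Search for 12: compare at each node
Path: [1, 9, 12]


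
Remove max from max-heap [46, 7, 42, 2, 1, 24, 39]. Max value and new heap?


Max = 46
Replace root with last, heapify down
Resulting heap: [42, 7, 39, 2, 1, 24]


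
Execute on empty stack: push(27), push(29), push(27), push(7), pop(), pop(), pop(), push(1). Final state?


push(27) -> [27]
push(29) -> [27, 29]
push(27) -> [27, 29, 27]
push(7) -> [27, 29, 27, 7]
pop() returns 7 -> [27, 29, 27]
pop() returns 27 -> [27, 29]
pop() returns 29 -> [27]
push(1) -> [27, 1]
Final stack (bottom to top): [27, 1]


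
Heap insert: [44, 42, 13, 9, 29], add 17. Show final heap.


Append 17: [44, 42, 13, 9, 29, 17]
Bubble up: swap idx 5(17) with idx 2(13)
Result: [44, 42, 17, 9, 29, 13]


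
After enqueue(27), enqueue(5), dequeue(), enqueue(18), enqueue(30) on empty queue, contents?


enqueue(27) -> [27]
enqueue(5) -> [27, 5]
dequeue() returns 27 -> [5]
enqueue(18) -> [5, 18]
enqueue(30) -> [5, 18, 30]
Final queue (front to back): [5, 18, 30]


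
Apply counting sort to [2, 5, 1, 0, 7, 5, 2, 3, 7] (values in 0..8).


Count array: [1, 1, 2, 1, 0, 2, 0, 2, 0]
Reconstruct: [0, 1, 2, 2, 3, 5, 5, 7, 7]


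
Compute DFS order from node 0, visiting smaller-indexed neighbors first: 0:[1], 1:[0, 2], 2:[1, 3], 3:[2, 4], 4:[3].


DFS stack-based: start with [0]
Visit order: [0, 1, 2, 3, 4]


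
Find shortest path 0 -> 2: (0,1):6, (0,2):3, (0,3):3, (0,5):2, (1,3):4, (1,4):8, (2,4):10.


Dijkstra from 0:
Distances: {0: 0, 1: 6, 2: 3, 3: 3, 4: 13, 5: 2}
Shortest distance to 2 = 3, path = [0, 2]


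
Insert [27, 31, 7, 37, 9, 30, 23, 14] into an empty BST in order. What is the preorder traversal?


Root = 27; build tree by BST insertion.
Preorder traversal: [27, 7, 9, 23, 14, 31, 30, 37]


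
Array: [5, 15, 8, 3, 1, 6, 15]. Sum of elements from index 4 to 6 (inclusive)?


Prefix sums: [0, 5, 20, 28, 31, 32, 38, 53]
Sum[4..6] = prefix[7] - prefix[4] = 53 - 31 = 22
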